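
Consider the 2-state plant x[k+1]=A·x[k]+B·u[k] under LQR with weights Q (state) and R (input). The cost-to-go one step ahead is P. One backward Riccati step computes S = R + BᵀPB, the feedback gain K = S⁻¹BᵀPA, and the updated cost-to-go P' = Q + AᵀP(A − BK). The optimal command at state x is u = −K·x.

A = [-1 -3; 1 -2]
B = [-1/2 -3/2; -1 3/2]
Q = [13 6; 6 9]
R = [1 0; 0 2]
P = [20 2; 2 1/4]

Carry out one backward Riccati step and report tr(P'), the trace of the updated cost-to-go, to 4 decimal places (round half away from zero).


30.7957

BᵀP = [-12.0000 -1.2500; -27.0000 -2.6250]
S = R + BᵀPB = [1 0; 0 2] + [7.2500 16.1250; 16.1250 36.5625] = [8.2500 16.1250; 16.1250 38.5625]
BᵀPA = [10.7500 38.5000; 24.3750 86.2500]
K = S⁻¹·BᵀPA = [0.3699 1.6151; 0.4774 1.5613]
A−BK = [-0.0989 0.1495; 0.6538 -2.7269]
AᵀP(A−BK) = [0.6366 2.0817; 2.0817 8.1591]
P' = Q + AᵀP(A−BK) = [13.6366 8.0817; 8.0817 17.1591]
tr(P') = 30.7957


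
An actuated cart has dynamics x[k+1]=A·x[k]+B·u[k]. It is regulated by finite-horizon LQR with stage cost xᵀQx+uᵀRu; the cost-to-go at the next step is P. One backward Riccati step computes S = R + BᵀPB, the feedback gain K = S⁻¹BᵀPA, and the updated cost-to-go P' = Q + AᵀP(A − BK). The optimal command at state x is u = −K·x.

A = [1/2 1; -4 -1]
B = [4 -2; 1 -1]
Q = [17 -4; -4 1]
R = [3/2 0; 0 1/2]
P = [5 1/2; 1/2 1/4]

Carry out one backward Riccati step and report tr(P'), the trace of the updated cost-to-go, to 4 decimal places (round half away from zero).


21.4408

BᵀP = [20.5000 2.2500; -10.5000 -1.2500]
S = R + BᵀPB = [3/2 0; 0 1/2] + [84.2500 -43.2500; -43.2500 22.2500] = [85.7500 -43.2500; -43.2500 22.7500]
BᵀPA = [1.2500 18.2500; -0.2500 -9.2500]
K = S⁻¹·BᵀPA = [0.2196 0.1885; 0.4065 -0.0483]
A−BK = [0.4346 0.1495; -3.8131 -1.2368]
AᵀP(A−BK) = [3.0771 1.0023; 1.0023 0.3637]
P' = Q + AᵀP(A−BK) = [20.0771 -2.9977; -2.9977 1.3637]
tr(P') = 21.4408


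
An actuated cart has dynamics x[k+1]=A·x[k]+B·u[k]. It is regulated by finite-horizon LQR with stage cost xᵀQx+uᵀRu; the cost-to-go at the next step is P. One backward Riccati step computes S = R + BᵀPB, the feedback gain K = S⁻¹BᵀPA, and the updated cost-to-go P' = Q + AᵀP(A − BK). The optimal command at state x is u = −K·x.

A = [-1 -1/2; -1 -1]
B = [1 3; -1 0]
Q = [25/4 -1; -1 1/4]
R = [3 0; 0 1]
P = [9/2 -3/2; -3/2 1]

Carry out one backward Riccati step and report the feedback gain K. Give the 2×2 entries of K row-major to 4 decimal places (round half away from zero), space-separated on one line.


0.1093 0.1289 -0.2643 -0.1101

BᵀP = [6.0000 -2.5000; 13.5000 -4.5000]
S = R + BᵀPB = [3 0; 0 1] + [8.5000 18.0000; 18.0000 40.5000] = [11.5000 18.0000; 18.0000 41.5000]
BᵀPA = [-3.5000 -0.5000; -9.0000 -2.2500]
K = S⁻¹·BᵀPA = [0.1093 0.1289; -0.2643 -0.1101]
A−BK = [-0.3165 -0.2985; -0.8907 -0.8711]
AᵀP(A−BK) = [0.5041 0.4600; 0.4600 0.4417]
P' = Q + AᵀP(A−BK) = [6.7541 -0.5400; -0.5400 0.6917]
tr(P') = 7.4458


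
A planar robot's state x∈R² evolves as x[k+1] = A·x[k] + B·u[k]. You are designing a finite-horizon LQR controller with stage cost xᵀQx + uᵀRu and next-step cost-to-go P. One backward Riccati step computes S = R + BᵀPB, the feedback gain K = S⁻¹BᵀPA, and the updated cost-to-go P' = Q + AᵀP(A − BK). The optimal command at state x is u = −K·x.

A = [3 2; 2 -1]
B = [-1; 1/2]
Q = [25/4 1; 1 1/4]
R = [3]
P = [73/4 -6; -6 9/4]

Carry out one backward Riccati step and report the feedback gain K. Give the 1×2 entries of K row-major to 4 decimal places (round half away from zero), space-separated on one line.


BᵀP = [-21.2500 7.1250]
S = R + BᵀPB = [3] + [24.8125] = [27.8125]
BᵀPA = [-49.5000 -49.6250]
K = S⁻¹·BᵀPA = [-1.7798 -1.7843]
A−BK = [1.2202 0.2157; 2.8899 -0.1079]
AᵀP(A−BK) = [13.1511 10.6787; 10.6787 10.7056]
P' = Q + AᵀP(A−BK) = [19.4011 11.6787; 11.6787 10.9556]
tr(P') = 30.3567

-1.7798 -1.7843


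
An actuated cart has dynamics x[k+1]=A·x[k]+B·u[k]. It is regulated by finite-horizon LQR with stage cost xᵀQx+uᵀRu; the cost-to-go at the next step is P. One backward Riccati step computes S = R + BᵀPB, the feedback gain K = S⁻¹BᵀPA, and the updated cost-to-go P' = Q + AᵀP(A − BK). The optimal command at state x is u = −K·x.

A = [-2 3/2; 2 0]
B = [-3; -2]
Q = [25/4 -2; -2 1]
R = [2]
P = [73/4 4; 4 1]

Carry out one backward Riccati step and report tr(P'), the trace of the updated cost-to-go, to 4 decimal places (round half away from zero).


BᵀP = [-62.7500 -14.0000]
S = R + BᵀPB = [2] + [216.2500] = [218.2500]
BᵀPA = [97.5000 -94.1250]
K = S⁻¹·BᵀPA = [0.4467 -0.4313]
A−BK = [-0.6598 0.2062; 2.8935 -0.8625]
AᵀP(A−BK) = [1.4433 -0.7010; -0.7010 0.4691]
P' = Q + AᵀP(A−BK) = [7.6933 -2.7010; -2.7010 1.4691]
tr(P') = 9.1624

9.1624


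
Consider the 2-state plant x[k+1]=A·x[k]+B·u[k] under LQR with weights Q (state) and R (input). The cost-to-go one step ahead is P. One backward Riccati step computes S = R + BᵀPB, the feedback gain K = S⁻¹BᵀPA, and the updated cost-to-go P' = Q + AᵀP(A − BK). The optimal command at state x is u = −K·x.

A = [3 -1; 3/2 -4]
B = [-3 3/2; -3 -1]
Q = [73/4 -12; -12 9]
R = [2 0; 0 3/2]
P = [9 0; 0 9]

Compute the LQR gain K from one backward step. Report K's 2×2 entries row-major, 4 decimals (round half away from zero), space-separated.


BᵀP = [-27.0000 -27.0000; 13.5000 -9.0000]
S = R + BᵀPB = [2 0; 0 3/2] + [162.0000 -13.5000; -13.5000 29.2500] = [164.0000 -13.5000; -13.5000 30.7500]
BᵀPA = [-121.5000 135.0000; 27.0000 22.5000]
K = S⁻¹·BᵀPA = [-0.6936 0.9165; 0.5735 1.1341]
A−BK = [0.0588 0.0484; -0.0074 -0.1163]
AᵀP(A−BK) = [1.4873 -0.2625; -0.2625 3.7522]
P' = Q + AᵀP(A−BK) = [19.7373 -12.2625; -12.2625 12.7522]
tr(P') = 32.4895

-0.6936 0.9165 0.5735 1.1341


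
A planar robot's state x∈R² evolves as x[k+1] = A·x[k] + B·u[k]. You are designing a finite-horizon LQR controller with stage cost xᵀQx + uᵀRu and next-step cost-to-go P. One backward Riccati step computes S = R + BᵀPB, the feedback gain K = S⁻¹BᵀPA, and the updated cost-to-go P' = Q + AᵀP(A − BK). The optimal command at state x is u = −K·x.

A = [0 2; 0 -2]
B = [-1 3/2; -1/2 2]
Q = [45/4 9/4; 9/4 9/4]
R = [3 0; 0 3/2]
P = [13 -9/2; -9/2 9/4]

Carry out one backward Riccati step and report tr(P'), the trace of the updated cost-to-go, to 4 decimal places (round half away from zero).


BᵀP = [-10.7500 3.3750; 10.5000 -2.2500]
S = R + BᵀPB = [3 0; 0 3/2] + [9.0625 -9.3750; -9.3750 11.2500] = [12.0625 -9.3750; -9.3750 12.7500]
BᵀPA = [0.0000 -28.2500; 0.0000 25.5000]
K = S⁻¹·BᵀPA = [0.0000 -1.8378; 0.0000 0.6486]
A−BK = [0.0000 -0.8108; 0.0000 -4.2162]
AᵀP(A−BK) = [0.0000 0.0000; 0.0000 28.5405]
P' = Q + AᵀP(A−BK) = [11.2500 2.2500; 2.2500 30.7905]
tr(P') = 42.0405

42.0405


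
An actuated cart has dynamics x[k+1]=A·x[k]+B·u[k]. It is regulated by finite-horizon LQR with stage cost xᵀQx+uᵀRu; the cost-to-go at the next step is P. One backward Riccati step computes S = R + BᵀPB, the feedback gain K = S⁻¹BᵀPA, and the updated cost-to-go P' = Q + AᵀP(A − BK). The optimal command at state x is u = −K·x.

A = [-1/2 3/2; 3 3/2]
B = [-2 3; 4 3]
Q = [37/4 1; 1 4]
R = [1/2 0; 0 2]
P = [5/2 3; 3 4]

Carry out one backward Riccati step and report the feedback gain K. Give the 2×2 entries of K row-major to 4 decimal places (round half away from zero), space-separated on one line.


0.5586 0.1177 0.2294 0.4388

BᵀP = [7.0000 10.0000; 16.5000 21.0000]
S = R + BᵀPB = [1/2 0; 0 2] + [26.0000 51.0000; 51.0000 112.5000] = [26.5000 51.0000; 51.0000 114.5000]
BᵀPA = [26.5000 25.5000; 54.7500 56.2500]
K = S⁻¹·BᵀPA = [0.5586 0.1177; 0.2294 0.4388]
A−BK = [-0.0710 0.4189; 0.0776 -0.2874]
AᵀP(A−BK) = [0.2649 0.2294; 0.2294 0.4388]
P' = Q + AᵀP(A−BK) = [9.5149 1.2294; 1.2294 4.4388]
tr(P') = 13.9537


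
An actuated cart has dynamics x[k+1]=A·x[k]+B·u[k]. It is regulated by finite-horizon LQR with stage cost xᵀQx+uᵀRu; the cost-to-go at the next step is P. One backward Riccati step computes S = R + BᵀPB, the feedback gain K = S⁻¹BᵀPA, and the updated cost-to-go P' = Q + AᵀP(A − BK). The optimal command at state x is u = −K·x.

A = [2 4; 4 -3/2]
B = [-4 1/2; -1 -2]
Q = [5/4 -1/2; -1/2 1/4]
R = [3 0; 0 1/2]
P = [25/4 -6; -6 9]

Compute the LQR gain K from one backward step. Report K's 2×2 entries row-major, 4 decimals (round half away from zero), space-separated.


-0.6216 -0.7891 -1.5641 1.2151

BᵀP = [-19.0000 15.0000; 15.1250 -21.0000]
S = R + BᵀPB = [3 0; 0 1/2] + [61.0000 -39.5000; -39.5000 49.5625] = [64.0000 -39.5000; -39.5000 50.0625]
BᵀPA = [22.0000 -98.5000; -53.7500 92.0000]
K = S⁻¹·BᵀPA = [-0.6216 -0.7891; -1.5641 1.2151]
A−BK = [0.2957 0.2359; 0.2502 0.1410]
AᵀP(A−BK) = [2.6044 0.6705; 0.6705 2.7340]
P' = Q + AᵀP(A−BK) = [3.8544 0.1705; 0.1705 2.9840]
tr(P') = 6.8384


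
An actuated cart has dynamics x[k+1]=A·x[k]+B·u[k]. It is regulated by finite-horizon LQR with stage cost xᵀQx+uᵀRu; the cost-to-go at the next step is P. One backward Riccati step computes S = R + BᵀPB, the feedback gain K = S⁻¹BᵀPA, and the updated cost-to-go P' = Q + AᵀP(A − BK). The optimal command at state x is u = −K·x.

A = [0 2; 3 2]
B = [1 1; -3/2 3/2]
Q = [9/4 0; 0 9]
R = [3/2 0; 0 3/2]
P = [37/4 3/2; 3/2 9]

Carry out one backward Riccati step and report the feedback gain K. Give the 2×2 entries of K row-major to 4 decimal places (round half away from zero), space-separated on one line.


BᵀP = [7.0000 -12.0000; 11.5000 15.0000]
S = R + BᵀPB = [3/2 0; 0 3/2] + [25.0000 -11.0000; -11.0000 34.0000] = [26.5000 -11.0000; -11.0000 35.5000]
BᵀPA = [-36.0000 -10.0000; 45.0000 53.0000]
K = S⁻¹·BᵀPA = [-0.9552 0.2781; 0.9716 1.5791]
A−BK = [-0.0165 0.1427; 0.1098 0.0485]
AᵀP(A−BK) = [2.8902 1.9515; 1.9515 4.0869]
P' = Q + AᵀP(A−BK) = [5.1402 1.9515; 1.9515 13.0869]
tr(P') = 18.2271

-0.9552 0.2781 0.9716 1.5791


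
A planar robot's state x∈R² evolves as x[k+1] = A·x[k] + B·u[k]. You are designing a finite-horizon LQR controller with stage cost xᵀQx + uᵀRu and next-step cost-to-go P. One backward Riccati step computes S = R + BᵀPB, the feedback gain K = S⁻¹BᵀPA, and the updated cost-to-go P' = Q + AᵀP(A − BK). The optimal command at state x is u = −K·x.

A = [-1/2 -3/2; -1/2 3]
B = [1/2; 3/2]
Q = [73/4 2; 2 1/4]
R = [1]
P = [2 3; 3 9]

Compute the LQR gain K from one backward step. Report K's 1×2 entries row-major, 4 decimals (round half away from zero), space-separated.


-0.3905 1.4000

BᵀP = [5.5000 15.0000]
S = R + BᵀPB = [1] + [25.2500] = [26.2500]
BᵀPA = [-10.2500 36.7500]
K = S⁻¹·BᵀPA = [-0.3905 1.4000]
A−BK = [-0.3048 -2.2000; 0.0857 0.9000]
AᵀP(A−BK) = [0.2476 0.1000; 0.1000 7.0500]
P' = Q + AᵀP(A−BK) = [18.4976 2.1000; 2.1000 7.3000]
tr(P') = 25.7976


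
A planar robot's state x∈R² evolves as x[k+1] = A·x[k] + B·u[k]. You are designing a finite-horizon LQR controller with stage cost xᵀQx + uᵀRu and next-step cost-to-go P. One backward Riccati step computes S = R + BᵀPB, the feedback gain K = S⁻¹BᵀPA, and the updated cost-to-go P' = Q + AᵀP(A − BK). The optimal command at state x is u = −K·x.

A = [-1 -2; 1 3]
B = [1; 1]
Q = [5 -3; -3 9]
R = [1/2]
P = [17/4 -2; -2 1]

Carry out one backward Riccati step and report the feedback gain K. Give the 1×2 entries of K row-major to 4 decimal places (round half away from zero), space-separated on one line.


-1.8571 -4.2857

BᵀP = [2.2500 -1.0000]
S = R + BᵀPB = [1/2] + [1.2500] = [1.7500]
BᵀPA = [-3.2500 -7.5000]
K = S⁻¹·BᵀPA = [-1.8571 -4.2857]
A−BK = [0.8571 2.2857; 2.8571 7.2857]
AᵀP(A−BK) = [3.2143 7.5714; 7.5714 17.8571]
P' = Q + AᵀP(A−BK) = [8.2143 4.5714; 4.5714 26.8571]
tr(P') = 35.0714


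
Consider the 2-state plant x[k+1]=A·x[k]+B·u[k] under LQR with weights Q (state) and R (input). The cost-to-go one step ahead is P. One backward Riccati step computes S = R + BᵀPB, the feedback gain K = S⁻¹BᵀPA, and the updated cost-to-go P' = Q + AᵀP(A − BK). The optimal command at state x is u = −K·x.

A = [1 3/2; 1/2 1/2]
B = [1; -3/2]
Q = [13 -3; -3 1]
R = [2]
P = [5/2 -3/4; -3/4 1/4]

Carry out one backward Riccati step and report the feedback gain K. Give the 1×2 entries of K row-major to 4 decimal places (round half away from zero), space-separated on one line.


BᵀP = [3.6250 -1.1250]
S = R + BᵀPB = [2] + [5.3125] = [7.3125]
BᵀPA = [3.0625 4.8750]
K = S⁻¹·BᵀPA = [0.4188 0.6667]
A−BK = [0.5812 0.8333; 1.1282 1.5000]
AᵀP(A−BK) = [0.5299 0.8333; 0.8333 1.3125]
P' = Q + AᵀP(A−BK) = [13.5299 -2.1667; -2.1667 2.3125]
tr(P') = 15.8424

0.4188 0.6667


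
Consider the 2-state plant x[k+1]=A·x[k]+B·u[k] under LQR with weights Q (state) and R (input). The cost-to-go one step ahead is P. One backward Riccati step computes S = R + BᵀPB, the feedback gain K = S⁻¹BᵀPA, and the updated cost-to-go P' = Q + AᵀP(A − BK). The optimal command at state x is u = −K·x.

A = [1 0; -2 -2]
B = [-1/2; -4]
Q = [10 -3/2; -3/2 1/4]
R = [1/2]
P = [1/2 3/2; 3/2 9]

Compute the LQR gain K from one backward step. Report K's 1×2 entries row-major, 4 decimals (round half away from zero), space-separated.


0.4465 0.4880

BᵀP = [-6.2500 -36.7500]
S = R + BᵀPB = [1/2] + [150.1250] = [150.6250]
BᵀPA = [67.2500 73.5000]
K = S⁻¹·BᵀPA = [0.4465 0.4880]
A−BK = [1.2232 0.2440; -0.2141 -0.0481]
AᵀP(A−BK) = [0.4747 0.1842; 0.1842 0.1344]
P' = Q + AᵀP(A−BK) = [10.4747 -1.3158; -1.3158 0.3844]
tr(P') = 10.8591


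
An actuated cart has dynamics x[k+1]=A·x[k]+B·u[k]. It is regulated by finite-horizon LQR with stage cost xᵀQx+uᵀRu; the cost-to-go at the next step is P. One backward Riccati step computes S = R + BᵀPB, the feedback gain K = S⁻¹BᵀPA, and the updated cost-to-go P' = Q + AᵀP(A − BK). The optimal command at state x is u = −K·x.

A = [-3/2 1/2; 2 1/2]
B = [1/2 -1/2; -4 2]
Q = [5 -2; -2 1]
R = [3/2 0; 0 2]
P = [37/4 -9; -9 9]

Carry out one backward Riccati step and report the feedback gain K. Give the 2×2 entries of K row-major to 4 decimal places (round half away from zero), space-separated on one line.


-0.6149 -0.0059 0.2854 -0.0113

BᵀP = [40.6250 -40.5000; -22.6250 22.5000]
S = R + BᵀPB = [3/2 0; 0 2] + [182.3125 -101.3125; -101.3125 56.3125] = [183.8125 -101.3125; -101.3125 58.3125]
BᵀPA = [-141.9375 0.0625; 78.9375 -0.0625]
K = S⁻¹·BᵀPA = [-0.6149 -0.0059; 0.2854 -0.0113]
A−BK = [-1.0499 0.4973; -1.0303 0.4990]
AᵀP(A−BK) = [1.0090 -0.1312; -0.1312 0.0622]
P' = Q + AᵀP(A−BK) = [6.0090 -2.1312; -2.1312 1.0622]
tr(P') = 7.0712


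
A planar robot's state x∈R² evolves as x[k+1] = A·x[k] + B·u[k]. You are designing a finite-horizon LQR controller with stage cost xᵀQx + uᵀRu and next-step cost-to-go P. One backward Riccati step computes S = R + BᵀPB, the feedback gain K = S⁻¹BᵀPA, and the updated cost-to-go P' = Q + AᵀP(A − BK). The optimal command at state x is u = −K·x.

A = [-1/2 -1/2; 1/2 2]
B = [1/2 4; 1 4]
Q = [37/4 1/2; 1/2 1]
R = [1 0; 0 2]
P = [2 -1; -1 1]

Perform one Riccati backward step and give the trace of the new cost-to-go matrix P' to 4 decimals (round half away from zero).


16.2120

BᵀP = [0.0000 0.5000; 4.0000 0.0000]
S = R + BᵀPB = [1 0; 0 2] + [0.5000 2.0000; 2.0000 16.0000] = [1.5000 2.0000; 2.0000 18.0000]
BᵀPA = [0.2500 1.0000; -2.0000 -2.0000]
K = S⁻¹·BᵀPA = [0.3696 0.9565; -0.1522 -0.2174]
A−BK = [-0.0761 -0.1087; 0.7391 1.9130]
AᵀP(A−BK) = [0.8533 2.0761; 2.0761 5.1087]
P' = Q + AᵀP(A−BK) = [10.1033 2.5761; 2.5761 6.1087]
tr(P') = 16.2120


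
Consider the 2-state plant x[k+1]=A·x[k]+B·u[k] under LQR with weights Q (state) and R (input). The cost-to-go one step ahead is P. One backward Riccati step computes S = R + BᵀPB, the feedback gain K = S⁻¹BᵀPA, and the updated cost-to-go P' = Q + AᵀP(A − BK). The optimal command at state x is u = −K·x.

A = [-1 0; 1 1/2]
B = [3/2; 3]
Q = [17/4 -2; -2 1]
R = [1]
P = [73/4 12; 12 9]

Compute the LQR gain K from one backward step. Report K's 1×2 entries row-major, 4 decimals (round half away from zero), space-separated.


BᵀP = [63.3750 45.0000]
S = R + BᵀPB = [1] + [230.0625] = [231.0625]
BᵀPA = [-18.3750 22.5000]
K = S⁻¹·BᵀPA = [-0.0795 0.0974]
A−BK = [-0.8807 -0.1461; 1.2386 0.2079]
AᵀP(A−BK) = [1.7887 0.2893; 0.2893 0.0590]
P' = Q + AᵀP(A−BK) = [6.0387 -1.7107; -1.7107 1.0590]
tr(P') = 7.0978

-0.0795 0.0974


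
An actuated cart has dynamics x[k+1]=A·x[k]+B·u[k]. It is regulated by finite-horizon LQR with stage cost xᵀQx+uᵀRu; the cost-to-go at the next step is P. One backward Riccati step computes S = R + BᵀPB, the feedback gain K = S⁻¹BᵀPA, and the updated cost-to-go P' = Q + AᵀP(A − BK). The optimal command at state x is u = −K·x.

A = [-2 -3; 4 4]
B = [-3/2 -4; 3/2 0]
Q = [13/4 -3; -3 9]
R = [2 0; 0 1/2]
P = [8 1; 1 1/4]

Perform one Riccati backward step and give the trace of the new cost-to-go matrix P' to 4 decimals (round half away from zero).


BᵀP = [-10.5000 -1.1250; -32.0000 -4.0000]
S = R + BᵀPB = [2 0; 0 1/2] + [14.0625 42.0000; 42.0000 128.0000] = [16.0625 42.0000; 42.0000 128.5000]
BᵀPA = [16.5000 27.0000; 48.0000 80.0000]
K = S⁻¹·BᵀPA = [0.3475 0.3650; 0.2600 0.5033]
A−BK = [-0.4389 -0.4394; 3.4788 3.4526]
AᵀP(A−BK) = [1.7881 1.8206; 1.8206 1.8836]
P' = Q + AᵀP(A−BK) = [5.0381 -1.1794; -1.1794 10.8836]
tr(P') = 15.9217

15.9217


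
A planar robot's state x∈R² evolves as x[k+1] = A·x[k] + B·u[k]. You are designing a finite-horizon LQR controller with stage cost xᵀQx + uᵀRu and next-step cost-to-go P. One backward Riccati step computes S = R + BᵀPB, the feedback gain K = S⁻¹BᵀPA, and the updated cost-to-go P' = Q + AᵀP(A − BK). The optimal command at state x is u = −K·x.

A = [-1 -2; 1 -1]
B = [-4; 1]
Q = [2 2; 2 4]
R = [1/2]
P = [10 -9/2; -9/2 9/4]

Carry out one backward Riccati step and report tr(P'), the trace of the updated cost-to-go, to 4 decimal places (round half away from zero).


6.6239

BᵀP = [-44.5000 20.2500]
S = R + BᵀPB = [1/2] + [198.2500] = [198.7500]
BᵀPA = [64.7500 68.7500]
K = S⁻¹·BᵀPA = [0.3258 0.3459]
A−BK = [0.3031 -0.6164; 0.6742 -1.3459]
AᵀP(A−BK) = [0.1553 -0.1478; -0.1478 0.4686]
P' = Q + AᵀP(A−BK) = [2.1553 1.8522; 1.8522 4.4686]
tr(P') = 6.6239


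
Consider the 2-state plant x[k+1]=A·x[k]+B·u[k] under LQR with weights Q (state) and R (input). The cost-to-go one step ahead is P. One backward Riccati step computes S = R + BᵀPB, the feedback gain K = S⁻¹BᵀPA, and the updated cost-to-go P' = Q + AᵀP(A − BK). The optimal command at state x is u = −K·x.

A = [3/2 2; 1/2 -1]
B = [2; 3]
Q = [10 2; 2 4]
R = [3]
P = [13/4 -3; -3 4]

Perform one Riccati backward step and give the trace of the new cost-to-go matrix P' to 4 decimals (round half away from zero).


BᵀP = [-2.5000 6.0000]
S = R + BᵀPB = [3] + [13.0000] = [16.0000]
BᵀPA = [-0.7500 -11.0000]
K = S⁻¹·BᵀPA = [-0.0469 -0.6875]
A−BK = [1.5938 3.3750; 0.6406 1.0625]
AᵀP(A−BK) = [3.7773 8.7344; 8.7344 21.4375]
P' = Q + AᵀP(A−BK) = [13.7773 10.7344; 10.7344 25.4375]
tr(P') = 39.2148

39.2148


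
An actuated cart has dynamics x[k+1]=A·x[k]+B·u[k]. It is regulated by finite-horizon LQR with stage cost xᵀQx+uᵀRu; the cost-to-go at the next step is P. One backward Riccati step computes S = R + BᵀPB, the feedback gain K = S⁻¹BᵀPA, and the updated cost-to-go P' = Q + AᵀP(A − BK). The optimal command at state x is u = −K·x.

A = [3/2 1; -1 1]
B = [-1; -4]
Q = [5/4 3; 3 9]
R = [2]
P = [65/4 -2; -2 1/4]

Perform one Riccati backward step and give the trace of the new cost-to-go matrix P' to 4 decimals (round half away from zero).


28.5300

BᵀP = [-8.2500 1.0000]
S = R + BᵀPB = [2] + [4.2500] = [6.2500]
BᵀPA = [-13.3750 -7.2500]
K = S⁻¹·BᵀPA = [-2.1400 -1.1600]
A−BK = [-0.6400 -0.1600; -9.5600 -3.6400]
AᵀP(A−BK) = [14.1900 7.6100; 7.6100 4.0900]
P' = Q + AᵀP(A−BK) = [15.4400 10.6100; 10.6100 13.0900]
tr(P') = 28.5300


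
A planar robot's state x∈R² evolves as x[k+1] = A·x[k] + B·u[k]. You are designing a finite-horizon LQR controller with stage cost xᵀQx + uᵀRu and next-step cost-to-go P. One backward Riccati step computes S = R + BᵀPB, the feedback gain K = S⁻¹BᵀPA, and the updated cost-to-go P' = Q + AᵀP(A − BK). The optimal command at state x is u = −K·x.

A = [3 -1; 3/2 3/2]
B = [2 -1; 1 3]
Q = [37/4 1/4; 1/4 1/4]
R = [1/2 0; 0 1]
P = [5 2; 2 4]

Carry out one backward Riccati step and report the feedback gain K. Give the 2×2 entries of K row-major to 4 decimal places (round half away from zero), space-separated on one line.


BᵀP = [12.0000 8.0000; 1.0000 10.0000]
S = R + BᵀPB = [1/2 0; 0 1] + [32.0000 12.0000; 12.0000 29.0000] = [32.5000 12.0000; 12.0000 30.0000]
BᵀPA = [48.0000 0.0000; 18.0000 14.0000]
K = S⁻¹·BᵀPA = [1.4729 -0.2022; 0.0108 0.5475]
A−BK = [0.0650 -0.0481; -0.0054 0.0596]
AᵀP(A−BK) = [1.1047 -0.1516; -0.1516 0.3345]
P' = Q + AᵀP(A−BK) = [10.3547 0.0984; 0.0984 0.5845]
tr(P') = 10.9392

1.4729 -0.2022 0.0108 0.5475


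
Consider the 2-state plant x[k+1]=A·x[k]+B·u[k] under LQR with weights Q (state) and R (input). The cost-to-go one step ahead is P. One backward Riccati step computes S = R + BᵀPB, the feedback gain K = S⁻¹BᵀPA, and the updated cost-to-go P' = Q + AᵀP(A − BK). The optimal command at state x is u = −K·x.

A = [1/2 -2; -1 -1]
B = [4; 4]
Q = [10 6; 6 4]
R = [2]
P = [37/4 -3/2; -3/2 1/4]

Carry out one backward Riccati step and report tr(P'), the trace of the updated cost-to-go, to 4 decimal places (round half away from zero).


BᵀP = [31.0000 -5.0000]
S = R + BᵀPB = [2] + [104.0000] = [106.0000]
BᵀPA = [20.5000 -57.0000]
K = S⁻¹·BᵀPA = [0.1934 -0.5377]
A−BK = [-0.2736 0.1509; -1.7736 1.1509]
AᵀP(A−BK) = [0.0979 -0.2264; -0.2264 0.5991]
P' = Q + AᵀP(A−BK) = [10.0979 5.7736; 5.7736 4.5991]
tr(P') = 14.6969

14.6969


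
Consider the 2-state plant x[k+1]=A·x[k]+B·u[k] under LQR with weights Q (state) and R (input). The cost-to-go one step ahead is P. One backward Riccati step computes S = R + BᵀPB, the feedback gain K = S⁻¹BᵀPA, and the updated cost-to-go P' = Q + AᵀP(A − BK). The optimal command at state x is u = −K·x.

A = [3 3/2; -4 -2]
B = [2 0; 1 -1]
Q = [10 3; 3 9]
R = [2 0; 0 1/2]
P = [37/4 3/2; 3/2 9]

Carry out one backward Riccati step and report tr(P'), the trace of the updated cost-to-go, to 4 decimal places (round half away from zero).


BᵀP = [20.0000 12.0000; -1.5000 -9.0000]
S = R + BᵀPB = [2 0; 0 1/2] + [52.0000 -12.0000; -12.0000 9.0000] = [54.0000 -12.0000; -12.0000 9.5000]
BᵀPA = [12.0000 6.0000; 31.5000 15.7500]
K = S⁻¹·BᵀPA = [1.3333 0.6667; 5.0000 2.5000]
A−BK = [0.3333 0.1667; -0.3333 -0.1667]
AᵀP(A−BK) = [17.7500 8.8750; 8.8750 4.4375]
P' = Q + AᵀP(A−BK) = [27.7500 11.8750; 11.8750 13.4375]
tr(P') = 41.1875

41.1875


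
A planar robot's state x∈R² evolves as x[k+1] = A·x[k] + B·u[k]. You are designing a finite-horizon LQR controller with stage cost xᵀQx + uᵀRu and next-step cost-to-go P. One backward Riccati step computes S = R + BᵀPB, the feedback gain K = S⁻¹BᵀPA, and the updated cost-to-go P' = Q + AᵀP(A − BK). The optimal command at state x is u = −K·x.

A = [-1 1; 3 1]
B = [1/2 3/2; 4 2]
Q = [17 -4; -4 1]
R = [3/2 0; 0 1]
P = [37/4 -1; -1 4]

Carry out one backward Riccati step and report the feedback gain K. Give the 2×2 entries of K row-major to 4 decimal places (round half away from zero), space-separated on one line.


BᵀP = [0.6250 15.5000; 11.8750 6.5000]
S = R + BᵀPB = [3/2 0; 0 1] + [62.3125 31.9375; 31.9375 30.8125] = [63.8125 31.9375; 31.9375 31.8125]
BᵀPA = [45.8750 16.1250; 7.6250 18.3750]
K = S⁻¹·BᵀPA = [1.2038 -0.0731; -0.9688 0.6510]
A−BK = [-0.1486 0.0600; 0.1225 -0.0095]
AᵀP(A−BK) = [3.4131 -0.8588; -0.8588 0.4667]
P' = Q + AᵀP(A−BK) = [20.4131 -4.8588; -4.8588 1.4667]
tr(P') = 21.8798

1.2038 -0.0731 -0.9688 0.6510


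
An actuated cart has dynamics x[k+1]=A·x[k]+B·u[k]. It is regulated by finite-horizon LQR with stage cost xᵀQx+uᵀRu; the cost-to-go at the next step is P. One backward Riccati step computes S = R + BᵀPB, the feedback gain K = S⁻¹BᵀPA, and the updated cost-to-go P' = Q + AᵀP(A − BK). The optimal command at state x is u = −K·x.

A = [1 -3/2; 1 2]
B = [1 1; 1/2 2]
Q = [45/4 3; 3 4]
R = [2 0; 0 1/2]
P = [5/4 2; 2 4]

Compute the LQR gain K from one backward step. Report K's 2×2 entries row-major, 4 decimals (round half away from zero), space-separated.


0.0828 -0.0928 0.5593 0.5078

BᵀP = [2.2500 4.0000; 5.2500 10.0000]
S = R + BᵀPB = [2 0; 0 1/2] + [4.2500 10.2500; 10.2500 25.2500] = [6.2500 10.2500; 10.2500 25.7500]
BᵀPA = [6.2500 4.6250; 15.2500 12.1250]
K = S⁻¹·BᵀPA = [0.0828 -0.0928; 0.5593 0.5078]
A−BK = [0.3579 -1.9150; -0.1600 1.0308]
AᵀP(A−BK) = [0.2036 -0.0391; -0.0391 1.0845]
P' = Q + AᵀP(A−BK) = [11.4536 2.9609; 2.9609 5.0845]
tr(P') = 16.5380


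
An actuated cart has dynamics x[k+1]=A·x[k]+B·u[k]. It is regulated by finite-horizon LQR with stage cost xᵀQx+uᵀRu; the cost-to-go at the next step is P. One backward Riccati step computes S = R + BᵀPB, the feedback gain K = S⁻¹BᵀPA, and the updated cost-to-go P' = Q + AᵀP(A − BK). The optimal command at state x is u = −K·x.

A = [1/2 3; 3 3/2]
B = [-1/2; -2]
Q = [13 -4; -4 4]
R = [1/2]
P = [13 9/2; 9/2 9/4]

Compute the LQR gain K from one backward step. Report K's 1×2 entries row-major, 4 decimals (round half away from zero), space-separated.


-1.2874 -2.6034

BᵀP = [-15.5000 -6.7500]
S = R + BᵀPB = [1/2] + [21.2500] = [21.7500]
BᵀPA = [-28.0000 -56.6250]
K = S⁻¹·BᵀPA = [-1.2874 -2.6034]
A−BK = [-0.1437 1.6983; 0.4253 -3.7069]
AᵀP(A−BK) = [0.9540 0.6034; 0.6034 15.1422]
P' = Q + AᵀP(A−BK) = [13.9540 -3.3966; -3.3966 19.1422]
tr(P') = 33.0963


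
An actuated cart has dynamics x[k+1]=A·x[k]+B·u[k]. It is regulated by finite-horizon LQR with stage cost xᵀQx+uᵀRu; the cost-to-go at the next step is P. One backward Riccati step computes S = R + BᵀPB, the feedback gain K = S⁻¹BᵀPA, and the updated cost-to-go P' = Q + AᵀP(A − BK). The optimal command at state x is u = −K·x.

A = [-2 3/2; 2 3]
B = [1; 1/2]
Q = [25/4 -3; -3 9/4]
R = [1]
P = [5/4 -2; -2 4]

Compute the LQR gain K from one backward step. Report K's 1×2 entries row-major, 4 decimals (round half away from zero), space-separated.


-0.4000 0.3000

BᵀP = [0.2500 0.0000]
S = R + BᵀPB = [1] + [0.2500] = [1.2500]
BᵀPA = [-0.5000 0.3750]
K = S⁻¹·BᵀPA = [-0.4000 0.3000]
A−BK = [-1.6000 1.2000; 2.2000 2.8500]
AᵀP(A−BK) = [36.8000 26.4000; 26.4000 20.7000]
P' = Q + AᵀP(A−BK) = [43.0500 23.4000; 23.4000 22.9500]
tr(P') = 66.0000


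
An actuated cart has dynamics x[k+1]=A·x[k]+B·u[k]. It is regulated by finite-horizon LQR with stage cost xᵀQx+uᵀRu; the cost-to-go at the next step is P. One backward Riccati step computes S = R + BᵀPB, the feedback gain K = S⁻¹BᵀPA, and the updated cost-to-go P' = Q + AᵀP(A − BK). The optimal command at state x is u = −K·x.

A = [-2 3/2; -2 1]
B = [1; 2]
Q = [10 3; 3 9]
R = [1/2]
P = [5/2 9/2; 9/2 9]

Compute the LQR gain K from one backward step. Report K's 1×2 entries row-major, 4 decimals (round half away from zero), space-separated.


-1.1930 0.6974

BᵀP = [11.5000 22.5000]
S = R + BᵀPB = [1/2] + [56.5000] = [57.0000]
BᵀPA = [-68.0000 39.7500]
K = S⁻¹·BᵀPA = [-1.1930 0.6974]
A−BK = [-0.8070 0.8026; 0.3860 -0.3947]
AᵀP(A−BK) = [0.8772 -0.5789; -0.5789 0.4046]
P' = Q + AᵀP(A−BK) = [10.8772 2.4211; 2.4211 9.4046]
tr(P') = 20.2818


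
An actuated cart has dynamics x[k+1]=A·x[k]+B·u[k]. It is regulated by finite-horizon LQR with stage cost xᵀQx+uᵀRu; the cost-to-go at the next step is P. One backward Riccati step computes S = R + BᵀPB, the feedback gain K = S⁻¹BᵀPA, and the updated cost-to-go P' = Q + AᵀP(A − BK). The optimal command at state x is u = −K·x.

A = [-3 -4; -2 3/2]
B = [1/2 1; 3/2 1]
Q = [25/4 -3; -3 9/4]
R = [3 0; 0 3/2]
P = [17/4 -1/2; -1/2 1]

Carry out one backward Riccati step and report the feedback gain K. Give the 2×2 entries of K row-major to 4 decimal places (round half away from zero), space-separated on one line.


-0.2366 0.6600 -2.0224 -2.7796

BᵀP = [1.3750 1.2500; 3.7500 0.5000]
S = R + BᵀPB = [3 0; 0 3/2] + [2.5625 2.6250; 2.6250 4.2500] = [5.5625 2.6250; 2.6250 5.7500]
BᵀPA = [-6.6250 -3.6250; -12.2500 -14.2500]
K = S⁻¹·BᵀPA = [-0.2366 0.6600; -2.0224 -2.7796]
A−BK = [-0.8593 -1.5504; 0.3773 3.2895]
AᵀP(A−BK) = [9.9078 16.5729; 16.5729 39.0336]
P' = Q + AᵀP(A−BK) = [16.1578 13.5729; 13.5729 41.2836]
tr(P') = 57.4415


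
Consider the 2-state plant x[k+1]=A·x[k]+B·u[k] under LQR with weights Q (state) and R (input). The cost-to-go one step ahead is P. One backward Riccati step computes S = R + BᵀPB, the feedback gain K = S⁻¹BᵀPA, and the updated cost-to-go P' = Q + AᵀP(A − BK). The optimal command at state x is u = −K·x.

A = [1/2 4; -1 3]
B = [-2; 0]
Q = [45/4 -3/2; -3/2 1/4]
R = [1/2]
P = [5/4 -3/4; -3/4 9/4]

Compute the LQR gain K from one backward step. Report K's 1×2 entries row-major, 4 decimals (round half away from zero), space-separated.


BᵀP = [-2.5000 1.5000]
S = R + BᵀPB = [1/2] + [5.0000] = [5.5000]
BᵀPA = [-2.7500 -5.5000]
K = S⁻¹·BᵀPA = [-0.5000 -1.0000]
A−BK = [-0.5000 2.0000; -1.0000 3.0000]
AᵀP(A−BK) = [1.9375 -5.1250; -5.1250 16.7500]
P' = Q + AᵀP(A−BK) = [13.1875 -6.6250; -6.6250 17.0000]
tr(P') = 30.1875

-0.5000 -1.0000


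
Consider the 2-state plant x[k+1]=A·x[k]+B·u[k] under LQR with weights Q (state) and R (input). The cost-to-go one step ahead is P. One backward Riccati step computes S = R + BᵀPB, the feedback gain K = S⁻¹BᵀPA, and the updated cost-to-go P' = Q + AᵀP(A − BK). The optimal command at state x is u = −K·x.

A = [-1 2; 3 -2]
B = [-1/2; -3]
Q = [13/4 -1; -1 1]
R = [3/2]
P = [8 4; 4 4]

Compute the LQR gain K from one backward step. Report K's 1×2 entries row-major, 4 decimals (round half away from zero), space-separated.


BᵀP = [-16.0000 -14.0000]
S = R + BᵀPB = [3/2] + [50.0000] = [51.5000]
BᵀPA = [-26.0000 -4.0000]
K = S⁻¹·BᵀPA = [-0.5049 -0.0777]
A−BK = [-1.2524 1.9612; 1.4854 -2.2330]
AᵀP(A−BK) = [6.8738 -10.0194; -10.0194 15.6893]
P' = Q + AᵀP(A−BK) = [10.1238 -11.0194; -11.0194 16.6893]
tr(P') = 26.8131

-0.5049 -0.0777


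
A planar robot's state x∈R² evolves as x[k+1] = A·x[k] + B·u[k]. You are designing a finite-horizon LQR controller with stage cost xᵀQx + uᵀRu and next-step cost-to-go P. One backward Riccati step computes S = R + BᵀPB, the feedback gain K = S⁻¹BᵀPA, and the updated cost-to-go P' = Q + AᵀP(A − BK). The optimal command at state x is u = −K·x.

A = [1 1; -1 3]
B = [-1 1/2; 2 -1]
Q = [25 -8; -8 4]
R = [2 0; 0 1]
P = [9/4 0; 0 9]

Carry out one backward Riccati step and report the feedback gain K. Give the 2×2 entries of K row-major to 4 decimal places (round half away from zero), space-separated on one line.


BᵀP = [-2.2500 18.0000; 1.1250 -9.0000]
S = R + BᵀPB = [2 0; 0 1] + [38.2500 -19.1250; -19.1250 9.5625] = [40.2500 -19.1250; -19.1250 10.5625]
BᵀPA = [-20.2500 51.7500; 10.1250 -25.8750]
K = S⁻¹·BᵀPA = [-0.3411 0.8716; 0.3411 -0.8716]
A−BK = [0.4884 2.3074; 0.0232 0.3853]
AᵀP(A−BK) = [0.8905 1.7242; 1.7242 15.5937]
P' = Q + AᵀP(A−BK) = [25.8905 -6.2758; -6.2758 19.5937]
tr(P') = 45.4842

-0.3411 0.8716 0.3411 -0.8716


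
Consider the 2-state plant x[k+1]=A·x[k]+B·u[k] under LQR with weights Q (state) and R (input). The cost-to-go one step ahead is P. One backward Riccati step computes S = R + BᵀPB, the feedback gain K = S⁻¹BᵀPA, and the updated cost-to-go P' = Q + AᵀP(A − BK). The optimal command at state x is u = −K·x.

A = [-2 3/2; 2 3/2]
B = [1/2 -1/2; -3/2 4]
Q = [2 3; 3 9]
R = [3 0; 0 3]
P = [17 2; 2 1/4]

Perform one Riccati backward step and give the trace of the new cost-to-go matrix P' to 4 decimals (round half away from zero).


74.4213

BᵀP = [5.5000 0.6250; -0.5000 0.0000]
S = R + BᵀPB = [3 0; 0 3] + [1.8125 -0.2500; -0.2500 0.2500] = [4.8125 -0.2500; -0.2500 3.2500]
BᵀPA = [-9.7500 9.1875; 1.0000 -0.7500]
K = S⁻¹·BᵀPA = [-2.0181 1.9047; 0.1525 -0.0843]
A−BK = [-0.9147 0.5055; -1.6369 4.6941]
AᵀP(A−BK) = [33.1715 -31.5948; -31.5948 30.2497]
P' = Q + AᵀP(A−BK) = [35.1715 -28.5948; -28.5948 39.2497]
tr(P') = 74.4213


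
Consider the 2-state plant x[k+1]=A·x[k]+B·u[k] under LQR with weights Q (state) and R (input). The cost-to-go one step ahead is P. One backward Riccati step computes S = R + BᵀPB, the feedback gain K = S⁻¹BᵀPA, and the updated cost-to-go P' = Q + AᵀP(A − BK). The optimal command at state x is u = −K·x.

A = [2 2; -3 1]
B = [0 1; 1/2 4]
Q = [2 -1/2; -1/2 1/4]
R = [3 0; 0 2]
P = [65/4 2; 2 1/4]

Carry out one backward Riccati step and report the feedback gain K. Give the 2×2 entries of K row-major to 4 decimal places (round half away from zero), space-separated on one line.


0.0253 0.0351 1.0317 1.3450

BᵀP = [1.0000 0.1250; 24.2500 3.0000]
S = R + BᵀPB = [3 0; 0 2] + [0.0625 1.5000; 1.5000 36.2500] = [3.0625 1.5000; 1.5000 38.2500]
BᵀPA = [1.6250 2.1250; 39.5000 51.5000]
K = S⁻¹·BᵀPA = [0.0253 0.0351; 1.0317 1.3450]
A−BK = [0.9683 0.6550; -7.1394 -4.3977]
AᵀP(A−BK) = [2.4572 3.0643; 3.0643 3.9064]
P' = Q + AᵀP(A−BK) = [4.4572 2.5643; 2.5643 4.1564]
tr(P') = 8.6137


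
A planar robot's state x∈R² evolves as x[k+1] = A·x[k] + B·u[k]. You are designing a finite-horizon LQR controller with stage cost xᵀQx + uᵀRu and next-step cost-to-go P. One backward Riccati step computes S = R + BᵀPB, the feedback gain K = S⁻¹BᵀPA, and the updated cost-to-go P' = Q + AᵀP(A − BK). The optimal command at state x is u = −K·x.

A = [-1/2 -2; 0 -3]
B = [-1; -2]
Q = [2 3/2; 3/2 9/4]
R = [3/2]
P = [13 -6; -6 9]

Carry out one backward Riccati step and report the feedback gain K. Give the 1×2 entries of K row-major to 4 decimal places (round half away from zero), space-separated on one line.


BᵀP = [-1.0000 -12.0000]
S = R + BᵀPB = [3/2] + [25.0000] = [26.5000]
BᵀPA = [0.5000 38.0000]
K = S⁻¹·BᵀPA = [0.0189 1.4340]
A−BK = [-0.4811 -0.5660; 0.0377 -0.1321]
AᵀP(A−BK) = [3.2406 3.2830; 3.2830 6.5094]
P' = Q + AᵀP(A−BK) = [5.2406 4.7830; 4.7830 8.7594]
tr(P') = 14.0000

0.0189 1.4340


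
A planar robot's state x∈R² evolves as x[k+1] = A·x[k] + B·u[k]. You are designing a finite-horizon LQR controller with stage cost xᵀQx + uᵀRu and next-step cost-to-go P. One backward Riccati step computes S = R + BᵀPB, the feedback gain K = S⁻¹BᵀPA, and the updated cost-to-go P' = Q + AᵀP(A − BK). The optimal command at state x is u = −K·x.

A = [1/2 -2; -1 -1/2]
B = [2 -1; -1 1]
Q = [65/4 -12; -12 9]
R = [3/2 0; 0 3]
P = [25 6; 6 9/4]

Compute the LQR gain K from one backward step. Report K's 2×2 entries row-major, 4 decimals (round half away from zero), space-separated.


0.0943 -1.1660 -0.1381 -0.0033

BᵀP = [44.0000 9.7500; -19.0000 -3.7500]
S = R + BᵀPB = [3/2 0; 0 3] + [78.2500 -34.2500; -34.2500 15.2500] = [79.7500 -34.2500; -34.2500 18.2500]
BᵀPA = [12.2500 -92.8750; -5.7500 39.8750]
K = S⁻¹·BᵀPA = [0.0943 -1.1660; -0.1381 -0.0033]
A−BK = [0.1733 0.3287; -0.7676 -1.6627]
AᵀP(A−BK) = [0.5508 0.8894; 0.8894 4.4024]
P' = Q + AᵀP(A−BK) = [16.8008 -11.1106; -11.1106 13.4024]
tr(P') = 30.2032


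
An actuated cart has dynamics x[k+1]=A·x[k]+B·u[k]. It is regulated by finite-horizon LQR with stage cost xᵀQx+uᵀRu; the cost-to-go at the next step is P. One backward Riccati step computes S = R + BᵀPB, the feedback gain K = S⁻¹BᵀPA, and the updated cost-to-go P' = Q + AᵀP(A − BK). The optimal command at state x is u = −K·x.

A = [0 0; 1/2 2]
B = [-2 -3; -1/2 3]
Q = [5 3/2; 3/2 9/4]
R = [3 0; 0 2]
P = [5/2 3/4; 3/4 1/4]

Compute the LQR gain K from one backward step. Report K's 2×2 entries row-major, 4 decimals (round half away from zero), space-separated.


BᵀP = [-5.3750 -1.6250; -5.2500 -1.5000]
S = R + BᵀPB = [3 0; 0 2] + [11.5625 11.2500; 11.2500 11.2500] = [14.5625 11.2500; 11.2500 13.2500]
BᵀPA = [-0.8125 -3.2500; -0.7500 -3.0000]
K = S⁻¹·BᵀPA = [-0.0351 -0.1403; -0.0268 -0.1073]
A−BK = [-0.1506 -0.6025; 0.5630 2.2518]
AᵀP(A−BK) = [0.0139 0.0555; 0.0555 0.2222]
P' = Q + AᵀP(A−BK) = [5.0139 1.5555; 1.5555 2.4722]
tr(P') = 7.4861

-0.0351 -0.1403 -0.0268 -0.1073


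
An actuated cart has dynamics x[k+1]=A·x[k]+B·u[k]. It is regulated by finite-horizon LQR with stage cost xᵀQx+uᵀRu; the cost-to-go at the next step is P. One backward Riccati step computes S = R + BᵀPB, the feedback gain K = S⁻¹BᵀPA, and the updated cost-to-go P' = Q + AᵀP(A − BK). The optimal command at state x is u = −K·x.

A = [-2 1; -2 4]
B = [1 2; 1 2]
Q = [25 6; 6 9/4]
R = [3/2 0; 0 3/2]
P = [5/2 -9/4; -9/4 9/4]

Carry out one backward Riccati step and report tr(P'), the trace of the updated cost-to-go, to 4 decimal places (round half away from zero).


48.1818

BᵀP = [0.2500 0.0000; 0.5000 0.0000]
S = R + BᵀPB = [3/2 0; 0 3/2] + [0.2500 0.5000; 0.5000 1.0000] = [1.7500 0.5000; 0.5000 2.5000]
BᵀPA = [-0.5000 0.2500; -1.0000 0.5000]
K = S⁻¹·BᵀPA = [-0.1818 0.0909; -0.3636 0.1818]
A−BK = [-1.0909 0.5455; -1.0909 3.5455]
AᵀP(A−BK) = [0.5455 -0.2727; -0.2727 20.3864]
P' = Q + AᵀP(A−BK) = [25.5455 5.7273; 5.7273 22.6364]
tr(P') = 48.1818


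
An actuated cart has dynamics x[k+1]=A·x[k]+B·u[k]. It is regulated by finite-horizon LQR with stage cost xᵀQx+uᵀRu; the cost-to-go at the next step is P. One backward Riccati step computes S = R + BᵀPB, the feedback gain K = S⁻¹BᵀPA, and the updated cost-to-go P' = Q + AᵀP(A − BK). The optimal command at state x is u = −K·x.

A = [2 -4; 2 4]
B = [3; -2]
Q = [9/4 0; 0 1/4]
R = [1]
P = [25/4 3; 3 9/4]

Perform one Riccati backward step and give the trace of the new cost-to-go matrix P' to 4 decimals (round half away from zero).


25.1529

BᵀP = [12.7500 4.5000]
S = R + BᵀPB = [1] + [29.2500] = [30.2500]
BᵀPA = [34.5000 -33.0000]
K = S⁻¹·BᵀPA = [1.1405 -1.0909]
A−BK = [-1.4215 -0.7273; 4.2810 1.8182]
AᵀP(A−BK) = [18.6529 5.6364; 5.6364 4.0000]
P' = Q + AᵀP(A−BK) = [20.9029 5.6364; 5.6364 4.2500]
tr(P') = 25.1529


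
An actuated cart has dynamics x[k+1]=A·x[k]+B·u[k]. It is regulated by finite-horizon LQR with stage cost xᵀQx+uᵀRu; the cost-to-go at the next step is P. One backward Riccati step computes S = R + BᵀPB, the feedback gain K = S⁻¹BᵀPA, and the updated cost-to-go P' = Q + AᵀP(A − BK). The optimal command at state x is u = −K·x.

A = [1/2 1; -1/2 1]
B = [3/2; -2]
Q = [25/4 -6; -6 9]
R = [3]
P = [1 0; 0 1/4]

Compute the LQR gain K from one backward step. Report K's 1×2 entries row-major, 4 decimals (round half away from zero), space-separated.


BᵀP = [1.5000 -0.5000]
S = R + BᵀPB = [3] + [3.2500] = [6.2500]
BᵀPA = [1.0000 1.0000]
K = S⁻¹·BᵀPA = [0.1600 0.1600]
A−BK = [0.2600 0.7600; -0.1800 1.3200]
AᵀP(A−BK) = [0.1525 0.2150; 0.2150 1.0900]
P' = Q + AᵀP(A−BK) = [6.4025 -5.7850; -5.7850 10.0900]
tr(P') = 16.4925

0.1600 0.1600


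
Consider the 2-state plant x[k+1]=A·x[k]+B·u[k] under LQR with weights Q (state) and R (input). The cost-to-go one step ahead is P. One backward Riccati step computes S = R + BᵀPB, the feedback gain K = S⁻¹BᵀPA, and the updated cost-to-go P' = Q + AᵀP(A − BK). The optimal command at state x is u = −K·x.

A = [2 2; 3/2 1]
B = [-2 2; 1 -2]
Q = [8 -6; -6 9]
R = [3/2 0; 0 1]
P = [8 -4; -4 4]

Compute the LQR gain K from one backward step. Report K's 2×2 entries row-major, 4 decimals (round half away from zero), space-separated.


BᵀP = [-20.0000 12.0000; 24.0000 -16.0000]
S = R + BᵀPB = [3/2 0; 0 1] + [52.0000 -64.0000; -64.0000 80.0000] = [53.5000 -64.0000; -64.0000 81.0000]
BᵀPA = [-22.0000 -28.0000; 24.0000 32.0000]
K = S⁻¹·BᵀPA = [-1.0358 -0.9263; -0.5221 -0.3368]
A−BK = [0.9726 0.8211; 1.4916 1.2526]
AᵀP(A−BK) = [6.7432 5.7053; 5.7053 4.8421]
P' = Q + AᵀP(A−BK) = [14.7432 -0.2947; -0.2947 13.8421]
tr(P') = 28.5853

-1.0358 -0.9263 -0.5221 -0.3368
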